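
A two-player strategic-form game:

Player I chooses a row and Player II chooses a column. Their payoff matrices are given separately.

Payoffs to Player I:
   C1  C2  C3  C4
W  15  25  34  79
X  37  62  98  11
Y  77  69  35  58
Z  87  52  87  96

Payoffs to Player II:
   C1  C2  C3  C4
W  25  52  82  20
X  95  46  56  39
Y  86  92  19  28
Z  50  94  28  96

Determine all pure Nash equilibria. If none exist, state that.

Player I against C1: payoffs 15, 37, 77, 87 → best response Z.
Player I against C2: payoffs 25, 62, 69, 52 → best response Y.
Player I against C3: payoffs 34, 98, 35, 87 → best response X.
Player I against C4: payoffs 79, 11, 58, 96 → best response Z.
Player II against W: payoffs 25, 52, 82, 20 → best response C3.
Player II against X: payoffs 95, 46, 56, 39 → best response C1.
Player II against Y: payoffs 86, 92, 19, 28 → best response C2.
Player II against Z: payoffs 50, 94, 28, 96 → best response C4.
Mutual best responses: (Y, C2); (Z, C4).

The pure Nash equilibria are (Y, C2) and (Z, C4).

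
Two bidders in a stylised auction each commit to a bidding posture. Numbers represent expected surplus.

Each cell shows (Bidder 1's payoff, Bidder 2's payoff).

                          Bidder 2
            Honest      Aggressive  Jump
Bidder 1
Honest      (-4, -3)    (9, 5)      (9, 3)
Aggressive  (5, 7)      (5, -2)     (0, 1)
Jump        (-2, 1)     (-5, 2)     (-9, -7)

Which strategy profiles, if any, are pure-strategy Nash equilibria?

Pure-strategy Nash equilibria: (Honest, Aggressive), (Aggressive, Honest)

Bidder 1 against Honest: payoffs -4, 5, -2 → best response Aggressive.
Bidder 1 against Aggressive: payoffs 9, 5, -5 → best response Honest.
Bidder 1 against Jump: payoffs 9, 0, -9 → best response Honest.
Bidder 2 against Honest: payoffs -3, 5, 3 → best response Aggressive.
Bidder 2 against Aggressive: payoffs 7, -2, 1 → best response Honest.
Bidder 2 against Jump: payoffs 1, 2, -7 → best response Aggressive.
Mutual best responses: (Honest, Aggressive); (Aggressive, Honest).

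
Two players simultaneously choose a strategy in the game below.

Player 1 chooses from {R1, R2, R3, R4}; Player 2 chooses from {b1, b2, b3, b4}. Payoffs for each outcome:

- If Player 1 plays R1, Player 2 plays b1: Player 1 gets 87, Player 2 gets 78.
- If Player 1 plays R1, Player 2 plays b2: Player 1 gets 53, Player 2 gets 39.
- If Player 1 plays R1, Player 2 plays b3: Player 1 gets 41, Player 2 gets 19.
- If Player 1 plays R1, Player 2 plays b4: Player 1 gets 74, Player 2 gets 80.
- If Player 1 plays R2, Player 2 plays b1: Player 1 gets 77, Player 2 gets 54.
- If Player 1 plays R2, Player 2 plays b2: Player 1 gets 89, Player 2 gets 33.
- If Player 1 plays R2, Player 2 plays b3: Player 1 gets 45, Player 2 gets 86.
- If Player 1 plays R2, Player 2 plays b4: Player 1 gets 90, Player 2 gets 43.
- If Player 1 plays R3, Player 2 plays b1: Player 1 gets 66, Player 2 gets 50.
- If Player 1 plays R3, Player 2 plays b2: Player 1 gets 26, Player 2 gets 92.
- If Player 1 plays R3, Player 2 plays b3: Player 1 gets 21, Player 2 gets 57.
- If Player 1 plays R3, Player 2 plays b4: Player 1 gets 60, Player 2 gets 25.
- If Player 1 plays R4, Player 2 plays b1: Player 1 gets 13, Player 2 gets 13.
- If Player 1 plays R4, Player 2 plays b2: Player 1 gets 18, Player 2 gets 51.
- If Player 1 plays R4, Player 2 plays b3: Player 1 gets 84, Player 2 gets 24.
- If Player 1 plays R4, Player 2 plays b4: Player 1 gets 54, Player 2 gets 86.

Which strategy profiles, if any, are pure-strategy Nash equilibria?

Player 1 against b1: payoffs 87, 77, 66, 13 → best response R1.
Player 1 against b2: payoffs 53, 89, 26, 18 → best response R2.
Player 1 against b3: payoffs 41, 45, 21, 84 → best response R4.
Player 1 against b4: payoffs 74, 90, 60, 54 → best response R2.
Player 2 against R1: payoffs 78, 39, 19, 80 → best response b4.
Player 2 against R2: payoffs 54, 33, 86, 43 → best response b3.
Player 2 against R3: payoffs 50, 92, 57, 25 → best response b2.
Player 2 against R4: payoffs 13, 51, 24, 86 → best response b4.
No profile is a mutual best response for all players.

This game has no pure Nash equilibrium.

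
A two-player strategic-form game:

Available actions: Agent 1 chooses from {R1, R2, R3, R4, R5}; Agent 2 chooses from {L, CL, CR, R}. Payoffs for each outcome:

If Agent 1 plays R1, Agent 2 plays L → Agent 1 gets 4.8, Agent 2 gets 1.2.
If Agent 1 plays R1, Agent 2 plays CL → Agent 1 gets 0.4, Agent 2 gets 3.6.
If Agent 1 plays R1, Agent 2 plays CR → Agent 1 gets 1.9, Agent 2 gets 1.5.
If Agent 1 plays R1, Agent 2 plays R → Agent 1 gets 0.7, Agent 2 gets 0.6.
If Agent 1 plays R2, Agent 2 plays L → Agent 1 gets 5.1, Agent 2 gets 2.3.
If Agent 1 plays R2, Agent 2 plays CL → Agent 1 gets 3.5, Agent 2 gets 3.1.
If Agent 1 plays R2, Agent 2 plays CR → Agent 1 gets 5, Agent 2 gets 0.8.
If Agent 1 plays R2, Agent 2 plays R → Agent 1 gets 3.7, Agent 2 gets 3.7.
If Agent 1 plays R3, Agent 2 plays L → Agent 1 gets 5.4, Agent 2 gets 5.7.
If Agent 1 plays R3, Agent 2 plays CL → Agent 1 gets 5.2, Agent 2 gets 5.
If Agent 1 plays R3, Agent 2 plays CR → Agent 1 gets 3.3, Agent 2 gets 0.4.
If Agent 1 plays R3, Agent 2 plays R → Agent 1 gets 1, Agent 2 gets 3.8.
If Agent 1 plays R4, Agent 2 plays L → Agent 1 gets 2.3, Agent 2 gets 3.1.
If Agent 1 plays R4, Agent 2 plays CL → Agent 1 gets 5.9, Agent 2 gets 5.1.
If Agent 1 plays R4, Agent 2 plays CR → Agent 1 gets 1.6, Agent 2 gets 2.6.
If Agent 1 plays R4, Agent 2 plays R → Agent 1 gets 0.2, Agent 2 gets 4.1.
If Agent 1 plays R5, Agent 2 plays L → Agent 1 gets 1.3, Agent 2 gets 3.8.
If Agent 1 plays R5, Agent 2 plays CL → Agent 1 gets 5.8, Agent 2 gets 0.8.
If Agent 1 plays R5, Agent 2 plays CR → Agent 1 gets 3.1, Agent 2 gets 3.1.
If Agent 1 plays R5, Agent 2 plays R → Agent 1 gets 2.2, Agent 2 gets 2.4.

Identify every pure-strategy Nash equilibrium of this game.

(R2, R); (R3, L); (R4, CL)

Agent 1 against L: payoffs 4.8, 5.1, 5.4, 2.3, 1.3 → best response R3.
Agent 1 against CL: payoffs 0.4, 3.5, 5.2, 5.9, 5.8 → best response R4.
Agent 1 against CR: payoffs 1.9, 5, 3.3, 1.6, 3.1 → best response R2.
Agent 1 against R: payoffs 0.7, 3.7, 1, 0.2, 2.2 → best response R2.
Agent 2 against R1: payoffs 1.2, 3.6, 1.5, 0.6 → best response CL.
Agent 2 against R2: payoffs 2.3, 3.1, 0.8, 3.7 → best response R.
Agent 2 against R3: payoffs 5.7, 5, 0.4, 3.8 → best response L.
Agent 2 against R4: payoffs 3.1, 5.1, 2.6, 4.1 → best response CL.
Agent 2 against R5: payoffs 3.8, 0.8, 3.1, 2.4 → best response L.
Mutual best responses: (R2, R); (R3, L); (R4, CL).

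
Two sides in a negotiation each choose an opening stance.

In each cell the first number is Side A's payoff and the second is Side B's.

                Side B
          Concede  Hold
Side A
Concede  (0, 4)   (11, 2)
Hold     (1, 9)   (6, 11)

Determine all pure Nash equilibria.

This game has no pure Nash equilibrium.

Check each profile: it is a Nash equilibrium iff no player can strictly gain by switching unilaterally.
(Concede, Concede): Side A can switch to Hold (0 → 1). Not NE.
(Concede, Hold): Side B can switch to Concede (2 → 4). Not NE.
(Hold, Concede): Side B can switch to Hold (9 → 11). Not NE.
(Hold, Hold): Side A can switch to Concede (6 → 11). Not NE.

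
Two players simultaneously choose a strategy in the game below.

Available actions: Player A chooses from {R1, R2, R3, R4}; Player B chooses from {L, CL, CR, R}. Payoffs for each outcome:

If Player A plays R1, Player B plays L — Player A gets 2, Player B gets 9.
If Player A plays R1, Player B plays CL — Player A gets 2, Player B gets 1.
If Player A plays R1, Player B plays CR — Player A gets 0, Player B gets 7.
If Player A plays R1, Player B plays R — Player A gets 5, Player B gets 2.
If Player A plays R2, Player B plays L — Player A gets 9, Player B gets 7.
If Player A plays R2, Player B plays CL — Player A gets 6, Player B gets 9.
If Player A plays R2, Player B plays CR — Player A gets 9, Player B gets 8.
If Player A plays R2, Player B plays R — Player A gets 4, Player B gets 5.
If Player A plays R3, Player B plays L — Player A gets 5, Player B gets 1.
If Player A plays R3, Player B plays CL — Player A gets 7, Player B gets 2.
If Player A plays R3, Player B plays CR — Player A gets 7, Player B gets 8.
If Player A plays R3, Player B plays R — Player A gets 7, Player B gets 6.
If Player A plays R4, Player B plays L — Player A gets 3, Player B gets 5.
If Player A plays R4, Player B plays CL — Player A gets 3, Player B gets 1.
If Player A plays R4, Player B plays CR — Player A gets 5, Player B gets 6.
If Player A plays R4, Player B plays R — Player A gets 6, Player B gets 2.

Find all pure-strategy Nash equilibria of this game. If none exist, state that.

This game has no pure Nash equilibrium.

Mark each player's best response to every combination of opponents' strategies; a profile where every player is best-responding is a pure Nash equilibrium.
Player A against L: payoffs 2, 9, 5, 3 → best response R2.
Player A against CL: payoffs 2, 6, 7, 3 → best response R3.
Player A against CR: payoffs 0, 9, 7, 5 → best response R2.
Player A against R: payoffs 5, 4, 7, 6 → best response R3.
Player B against R1: payoffs 9, 1, 7, 2 → best response L.
Player B against R2: payoffs 7, 9, 8, 5 → best response CL.
Player B against R3: payoffs 1, 2, 8, 6 → best response CR.
Player B against R4: payoffs 5, 1, 6, 2 → best response CR.
No profile is a mutual best response for all players.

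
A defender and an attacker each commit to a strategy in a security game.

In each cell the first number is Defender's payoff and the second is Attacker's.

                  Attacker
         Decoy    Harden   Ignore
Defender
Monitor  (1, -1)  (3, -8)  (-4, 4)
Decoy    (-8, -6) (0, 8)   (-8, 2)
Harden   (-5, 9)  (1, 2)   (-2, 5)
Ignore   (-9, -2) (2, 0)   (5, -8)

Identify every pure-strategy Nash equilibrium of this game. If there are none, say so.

This game has no pure Nash equilibrium.

(Monitor, Decoy): Attacker can switch to Ignore (-1 → 4). Not NE.
(Monitor, Harden): Attacker can switch to Decoy (-8 → -1). Not NE.
(Monitor, Ignore): Defender can switch to Harden (-4 → -2). Not NE.
(Decoy, Decoy): Defender can switch to Monitor (-8 → 1). Not NE.
(Decoy, Harden): Defender can switch to Monitor (0 → 3). Not NE.
(Decoy, Ignore): Defender can switch to Monitor (-8 → -4). Not NE.
(The remaining 6 profiles each have a profitable deviation by the same check.)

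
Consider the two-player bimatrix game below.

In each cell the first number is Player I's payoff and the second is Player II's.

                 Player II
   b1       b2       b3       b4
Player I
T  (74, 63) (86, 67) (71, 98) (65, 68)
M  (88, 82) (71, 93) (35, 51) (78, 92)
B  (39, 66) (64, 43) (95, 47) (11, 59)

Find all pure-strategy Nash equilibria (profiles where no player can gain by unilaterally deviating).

This game has no pure Nash equilibrium.

For each player, find the best response to each opponent profile; mutual best responses are the pure NE.
Player I against b1: payoffs 74, 88, 39 → best response M.
Player I against b2: payoffs 86, 71, 64 → best response T.
Player I against b3: payoffs 71, 35, 95 → best response B.
Player I against b4: payoffs 65, 78, 11 → best response M.
Player II against T: payoffs 63, 67, 98, 68 → best response b3.
Player II against M: payoffs 82, 93, 51, 92 → best response b2.
Player II against B: payoffs 66, 43, 47, 59 → best response b1.
No profile is a mutual best response for all players.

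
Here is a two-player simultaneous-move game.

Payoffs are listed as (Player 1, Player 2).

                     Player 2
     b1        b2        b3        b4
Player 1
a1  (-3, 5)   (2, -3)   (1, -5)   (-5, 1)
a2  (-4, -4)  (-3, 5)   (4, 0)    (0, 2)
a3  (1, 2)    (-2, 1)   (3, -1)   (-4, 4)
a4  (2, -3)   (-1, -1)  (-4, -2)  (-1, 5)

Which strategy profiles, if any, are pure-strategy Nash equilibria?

(a1, b1): Player 1 can switch to a3 (-3 → 1). Not NE.
(a1, b2): Player 2 can switch to b1 (-3 → 5). Not NE.
(a1, b3): Player 1 can switch to a2 (1 → 4). Not NE.
(a1, b4): Player 1 can switch to a2 (-5 → 0). Not NE.
(a2, b1): Player 1 can switch to a1 (-4 → -3). Not NE.
(a2, b2): Player 1 can switch to a1 (-3 → 2). Not NE.
(a2, b3): Player 2 can switch to b2 (0 → 5). Not NE.
(a2, b4): Player 2 can switch to b2 (2 → 5). Not NE.
(The remaining 8 profiles each have a profitable deviation by the same check.)

This game has no pure Nash equilibrium.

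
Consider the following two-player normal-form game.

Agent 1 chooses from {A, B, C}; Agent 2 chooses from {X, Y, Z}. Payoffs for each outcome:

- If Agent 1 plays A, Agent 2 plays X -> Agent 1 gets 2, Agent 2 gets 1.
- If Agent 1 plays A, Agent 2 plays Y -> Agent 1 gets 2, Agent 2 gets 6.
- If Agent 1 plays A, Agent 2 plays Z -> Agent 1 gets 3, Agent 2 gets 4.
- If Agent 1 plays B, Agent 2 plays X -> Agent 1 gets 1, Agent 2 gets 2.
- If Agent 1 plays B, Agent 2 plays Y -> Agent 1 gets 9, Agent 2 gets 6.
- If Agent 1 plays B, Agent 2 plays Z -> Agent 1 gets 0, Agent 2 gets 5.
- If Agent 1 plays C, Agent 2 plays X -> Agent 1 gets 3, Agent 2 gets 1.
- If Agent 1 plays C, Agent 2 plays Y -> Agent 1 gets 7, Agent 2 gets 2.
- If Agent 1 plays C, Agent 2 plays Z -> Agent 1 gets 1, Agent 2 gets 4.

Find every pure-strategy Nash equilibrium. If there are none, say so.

The unique pure-strategy Nash equilibrium is (B, Y).

Check each profile: it is a Nash equilibrium iff no player can strictly gain by switching unilaterally.
(A, X): Agent 1 can switch to C (2 → 3). Not NE.
(A, Y): Agent 1 can switch to B (2 → 9). Not NE.
(A, Z): Agent 2 can switch to Y (4 → 6). Not NE.
(B, X): Agent 1 can switch to A (1 → 2). Not NE.
(B, Y): Agent 1 gets 9, best alternative 7; Agent 2 gets 6, best alternative 5. No profitable deviation — NE.
(B, Z): Agent 1 can switch to A (0 → 3). Not NE.
(C, X): Agent 2 can switch to Y (1 → 2). Not NE.
(C, Y): Agent 1 can switch to B (7 → 9). Not NE.
(C, Z): Agent 1 can switch to A (1 → 3). Not NE.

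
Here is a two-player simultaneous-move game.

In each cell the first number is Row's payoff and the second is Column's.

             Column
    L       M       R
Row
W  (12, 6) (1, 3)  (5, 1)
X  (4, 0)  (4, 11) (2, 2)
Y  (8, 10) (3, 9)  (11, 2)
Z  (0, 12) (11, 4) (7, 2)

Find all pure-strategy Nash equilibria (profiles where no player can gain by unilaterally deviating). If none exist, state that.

Row against L: payoffs 12, 4, 8, 0 → best response W.
Row against M: payoffs 1, 4, 3, 11 → best response Z.
Row against R: payoffs 5, 2, 11, 7 → best response Y.
Column against W: payoffs 6, 3, 1 → best response L.
Column against X: payoffs 0, 11, 2 → best response M.
Column against Y: payoffs 10, 9, 2 → best response L.
Column against Z: payoffs 12, 4, 2 → best response L.
Mutual best responses: (W, L).

The unique pure-strategy Nash equilibrium is (W, L).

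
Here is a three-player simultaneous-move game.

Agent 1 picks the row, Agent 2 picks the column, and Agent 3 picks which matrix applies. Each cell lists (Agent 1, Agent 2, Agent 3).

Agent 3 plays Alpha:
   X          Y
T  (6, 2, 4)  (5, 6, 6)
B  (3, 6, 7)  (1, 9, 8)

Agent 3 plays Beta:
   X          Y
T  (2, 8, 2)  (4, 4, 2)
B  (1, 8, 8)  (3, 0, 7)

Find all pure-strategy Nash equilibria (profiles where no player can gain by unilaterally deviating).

Pure NE: (T, Y, Alpha)

(T, X, Alpha): Agent 2 can switch to Y (2 → 6). Not NE.
(T, X, Beta): Agent 3 can switch to Alpha (2 → 4). Not NE.
(T, Y, Alpha): Agent 1 gets 5, best alternative 1; Agent 2 gets 6, best alternative 2; Agent 3 gets 6, best alternative 2. No profitable deviation — NE.
(T, Y, Beta): Agent 2 can switch to X (4 → 8). Not NE.
(B, X, Alpha): Agent 1 can switch to T (3 → 6). Not NE.
(B, X, Beta): Agent 1 can switch to T (1 → 2). Not NE.
(B, Y, Alpha): Agent 1 can switch to T (1 → 5). Not NE.
(The remaining 1 profile has a profitable deviation by the same check.)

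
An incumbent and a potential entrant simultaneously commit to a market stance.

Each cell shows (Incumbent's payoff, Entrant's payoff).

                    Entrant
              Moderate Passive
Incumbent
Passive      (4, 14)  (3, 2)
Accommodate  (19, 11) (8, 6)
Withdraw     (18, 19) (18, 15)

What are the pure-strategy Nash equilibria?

Mark each player's best response to every combination of opponents' strategies; a profile where every player is best-responding is a pure Nash equilibrium.
Incumbent against Moderate: payoffs 4, 19, 18 → best response Accommodate.
Incumbent against Passive: payoffs 3, 8, 18 → best response Withdraw.
Entrant against Passive: payoffs 14, 2 → best response Moderate.
Entrant against Accommodate: payoffs 11, 6 → best response Moderate.
Entrant against Withdraw: payoffs 19, 15 → best response Moderate.
Mutual best responses: (Accommodate, Moderate).

(Accommodate, Moderate)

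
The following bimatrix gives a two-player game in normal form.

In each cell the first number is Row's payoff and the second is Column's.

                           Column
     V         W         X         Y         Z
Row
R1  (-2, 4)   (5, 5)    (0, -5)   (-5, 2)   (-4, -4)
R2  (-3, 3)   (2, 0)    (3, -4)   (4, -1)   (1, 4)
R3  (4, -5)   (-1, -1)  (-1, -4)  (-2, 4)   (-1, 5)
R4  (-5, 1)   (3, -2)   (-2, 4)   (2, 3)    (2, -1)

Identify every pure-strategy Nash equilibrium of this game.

Row against V: payoffs -2, -3, 4, -5 → best response R3.
Row against W: payoffs 5, 2, -1, 3 → best response R1.
Row against X: payoffs 0, 3, -1, -2 → best response R2.
Row against Y: payoffs -5, 4, -2, 2 → best response R2.
Row against Z: payoffs -4, 1, -1, 2 → best response R4.
Column against R1: payoffs 4, 5, -5, 2, -4 → best response W.
Column against R2: payoffs 3, 0, -4, -1, 4 → best response Z.
Column against R3: payoffs -5, -1, -4, 4, 5 → best response Z.
Column against R4: payoffs 1, -2, 4, 3, -1 → best response X.
Mutual best responses: (R1, W).

The unique pure-strategy Nash equilibrium is (R1, W).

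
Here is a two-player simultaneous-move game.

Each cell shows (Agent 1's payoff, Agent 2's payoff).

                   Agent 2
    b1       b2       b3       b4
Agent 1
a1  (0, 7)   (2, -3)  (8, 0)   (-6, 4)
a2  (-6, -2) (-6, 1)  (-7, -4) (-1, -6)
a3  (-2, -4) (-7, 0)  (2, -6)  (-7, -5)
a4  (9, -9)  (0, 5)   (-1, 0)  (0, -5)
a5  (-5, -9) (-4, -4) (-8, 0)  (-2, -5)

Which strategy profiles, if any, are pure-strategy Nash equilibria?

Mark each player's best response to every combination of opponents' strategies; a profile where every player is best-responding is a pure Nash equilibrium.
Agent 1 against b1: payoffs 0, -6, -2, 9, -5 → best response a4.
Agent 1 against b2: payoffs 2, -6, -7, 0, -4 → best response a1.
Agent 1 against b3: payoffs 8, -7, 2, -1, -8 → best response a1.
Agent 1 against b4: payoffs -6, -1, -7, 0, -2 → best response a4.
Agent 2 against a1: payoffs 7, -3, 0, 4 → best response b1.
Agent 2 against a2: payoffs -2, 1, -4, -6 → best response b2.
Agent 2 against a3: payoffs -4, 0, -6, -5 → best response b2.
Agent 2 against a4: payoffs -9, 5, 0, -5 → best response b2.
Agent 2 against a5: payoffs -9, -4, 0, -5 → best response b3.
No profile is a mutual best response for all players.

none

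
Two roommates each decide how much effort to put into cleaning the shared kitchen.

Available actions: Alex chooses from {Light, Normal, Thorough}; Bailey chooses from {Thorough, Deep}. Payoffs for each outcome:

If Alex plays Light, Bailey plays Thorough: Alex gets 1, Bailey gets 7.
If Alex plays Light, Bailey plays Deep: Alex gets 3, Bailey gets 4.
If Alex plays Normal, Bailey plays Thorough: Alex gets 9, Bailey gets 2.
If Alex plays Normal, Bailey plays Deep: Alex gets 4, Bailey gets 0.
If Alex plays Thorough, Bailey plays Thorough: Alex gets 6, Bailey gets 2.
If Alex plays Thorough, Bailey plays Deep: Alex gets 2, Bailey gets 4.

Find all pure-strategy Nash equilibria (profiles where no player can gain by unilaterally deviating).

Pure NE: (Normal, Thorough)

For each strategy profile, look for a profitable unilateral deviation.
(Light, Thorough): Alex can switch to Normal (1 → 9). Not NE.
(Light, Deep): Alex can switch to Normal (3 → 4). Not NE.
(Normal, Thorough): Alex gets 9, best alternative 6; Bailey gets 2, best alternative 0. No profitable deviation — NE.
(Normal, Deep): Bailey can switch to Thorough (0 → 2). Not NE.
(Thorough, Thorough): Alex can switch to Normal (6 → 9). Not NE.
(Thorough, Deep): Alex can switch to Light (2 → 3). Not NE.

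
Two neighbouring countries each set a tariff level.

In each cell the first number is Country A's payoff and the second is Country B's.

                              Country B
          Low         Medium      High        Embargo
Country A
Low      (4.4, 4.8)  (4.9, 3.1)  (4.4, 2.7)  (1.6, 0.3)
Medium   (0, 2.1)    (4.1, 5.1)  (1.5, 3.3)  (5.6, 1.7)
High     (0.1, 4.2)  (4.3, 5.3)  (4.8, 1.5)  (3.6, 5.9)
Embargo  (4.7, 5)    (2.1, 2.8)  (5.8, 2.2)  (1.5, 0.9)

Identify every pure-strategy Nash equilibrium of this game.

The unique pure-strategy Nash equilibrium is (Embargo, Low).

(Low, Low): Country A can switch to Embargo (4.4 → 4.7). Not NE.
(Low, Medium): Country B can switch to Low (3.1 → 4.8). Not NE.
(Low, High): Country A can switch to High (4.4 → 4.8). Not NE.
(Low, Embargo): Country A can switch to Medium (1.6 → 5.6). Not NE.
(Medium, Low): Country A can switch to Low (0 → 4.4). Not NE.
(Medium, Medium): Country A can switch to Low (4.1 → 4.9). Not NE.
(Medium, High): Country A can switch to Low (1.5 → 4.4). Not NE.
(Medium, Embargo): Country B can switch to Low (1.7 → 2.1). Not NE.
(High, Low): Country A can switch to Low (0.1 → 4.4). Not NE.
(High, Medium): Country A can switch to Low (4.3 → 4.9). Not NE.
(High, High): Country A can switch to Embargo (4.8 → 5.8). Not NE.
(High, Embargo): Country A can switch to Medium (3.6 → 5.6). Not NE.
(Embargo, Low): Country A gets 4.7, best alternative 4.4; Country B gets 5, best alternative 2.8. No profitable deviation — NE.
(The remaining 3 profiles each have a profitable deviation by the same check.)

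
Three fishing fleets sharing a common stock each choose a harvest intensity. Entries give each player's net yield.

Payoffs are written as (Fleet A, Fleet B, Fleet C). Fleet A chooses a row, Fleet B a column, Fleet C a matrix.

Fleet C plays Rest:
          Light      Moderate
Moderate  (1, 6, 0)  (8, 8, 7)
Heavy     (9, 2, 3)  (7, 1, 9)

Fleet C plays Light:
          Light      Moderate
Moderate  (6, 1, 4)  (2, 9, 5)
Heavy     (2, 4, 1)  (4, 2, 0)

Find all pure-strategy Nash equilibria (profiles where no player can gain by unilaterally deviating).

For each player, find the best response to each opponent profile; mutual best responses are the pure NE.
Fleet A against (Light, Rest): payoffs 1, 9 → best response Heavy.
Fleet A against (Light, Light): payoffs 6, 2 → best response Moderate.
Fleet A against (Moderate, Rest): payoffs 8, 7 → best response Moderate.
Fleet A against (Moderate, Light): payoffs 2, 4 → best response Heavy.
Fleet B against (Moderate, Rest): payoffs 6, 8 → best response Moderate.
Fleet B against (Moderate, Light): payoffs 1, 9 → best response Moderate.
Fleet B against (Heavy, Rest): payoffs 2, 1 → best response Light.
Fleet B against (Heavy, Light): payoffs 4, 2 → best response Light.
Fleet C against (Moderate, Light): payoffs 0, 4 → best response Light.
Fleet C against (Moderate, Moderate): payoffs 7, 5 → best response Rest.
Fleet C against (Heavy, Light): payoffs 3, 1 → best response Rest.
Fleet C against (Heavy, Moderate): payoffs 9, 0 → best response Rest.
Mutual best responses: (Moderate, Moderate, Rest); (Heavy, Light, Rest).

Pure-strategy Nash equilibria: (Moderate, Moderate, Rest) and (Heavy, Light, Rest)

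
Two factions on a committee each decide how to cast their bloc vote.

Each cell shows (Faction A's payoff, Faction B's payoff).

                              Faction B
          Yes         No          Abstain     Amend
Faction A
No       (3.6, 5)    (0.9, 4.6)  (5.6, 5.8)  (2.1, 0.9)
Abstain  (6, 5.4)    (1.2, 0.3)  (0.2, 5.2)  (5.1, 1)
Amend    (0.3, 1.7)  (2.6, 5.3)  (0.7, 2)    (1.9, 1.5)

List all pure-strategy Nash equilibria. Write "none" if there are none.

For each strategy profile, look for a profitable unilateral deviation.
(No, Yes): Faction A can switch to Abstain (3.6 → 6). Not NE.
(No, No): Faction A can switch to Abstain (0.9 → 1.2). Not NE.
(No, Abstain): Faction A gets 5.6, best alternative 0.7; Faction B gets 5.8, best alternative 5. No profitable deviation — NE.
(No, Amend): Faction A can switch to Abstain (2.1 → 5.1). Not NE.
(Abstain, Yes): Faction A gets 6, best alternative 3.6; Faction B gets 5.4, best alternative 5.2. No profitable deviation — NE.
(Abstain, No): Faction A can switch to Amend (1.2 → 2.6). Not NE.
(Abstain, Abstain): Faction A can switch to No (0.2 → 5.6). Not NE.
(Abstain, Amend): Faction B can switch to Yes (1 → 5.4). Not NE.
(Amend, Yes): Faction A can switch to No (0.3 → 3.6). Not NE.
(Amend, No): Faction A gets 2.6, best alternative 1.2; Faction B gets 5.3, best alternative 2. No profitable deviation — NE.
(Amend, Abstain): Faction A can switch to No (0.7 → 5.6). Not NE.
(The remaining 1 profile has a profitable deviation by the same check.)

Pure-strategy Nash equilibria: (No, Abstain), (Abstain, Yes), (Amend, No)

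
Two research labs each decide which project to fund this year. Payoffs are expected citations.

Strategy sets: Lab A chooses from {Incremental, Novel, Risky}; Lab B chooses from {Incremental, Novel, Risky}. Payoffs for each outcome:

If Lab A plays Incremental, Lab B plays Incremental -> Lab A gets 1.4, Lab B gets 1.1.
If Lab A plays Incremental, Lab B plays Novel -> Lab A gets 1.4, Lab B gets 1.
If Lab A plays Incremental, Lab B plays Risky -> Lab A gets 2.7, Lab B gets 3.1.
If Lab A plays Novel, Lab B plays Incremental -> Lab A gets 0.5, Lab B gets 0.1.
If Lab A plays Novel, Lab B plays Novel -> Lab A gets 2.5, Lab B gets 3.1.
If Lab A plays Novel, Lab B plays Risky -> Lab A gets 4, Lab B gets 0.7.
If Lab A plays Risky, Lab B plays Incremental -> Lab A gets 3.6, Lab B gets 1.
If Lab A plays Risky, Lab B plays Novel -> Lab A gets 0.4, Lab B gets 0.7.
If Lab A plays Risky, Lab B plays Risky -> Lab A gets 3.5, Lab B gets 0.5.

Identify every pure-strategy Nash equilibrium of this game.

Pure-strategy Nash equilibria: (Novel, Novel); (Risky, Incremental)

(Incremental, Incremental): Lab A can switch to Risky (1.4 → 3.6). Not NE.
(Incremental, Novel): Lab A can switch to Novel (1.4 → 2.5). Not NE.
(Incremental, Risky): Lab A can switch to Novel (2.7 → 4). Not NE.
(Novel, Incremental): Lab A can switch to Incremental (0.5 → 1.4). Not NE.
(Novel, Novel): Lab A gets 2.5, best alternative 1.4; Lab B gets 3.1, best alternative 0.7. No profitable deviation — NE.
(Novel, Risky): Lab B can switch to Novel (0.7 → 3.1). Not NE.
(Risky, Incremental): Lab A gets 3.6, best alternative 1.4; Lab B gets 1, best alternative 0.7. No profitable deviation — NE.
(Risky, Novel): Lab A can switch to Incremental (0.4 → 1.4). Not NE.
(Risky, Risky): Lab A can switch to Novel (3.5 → 4). Not NE.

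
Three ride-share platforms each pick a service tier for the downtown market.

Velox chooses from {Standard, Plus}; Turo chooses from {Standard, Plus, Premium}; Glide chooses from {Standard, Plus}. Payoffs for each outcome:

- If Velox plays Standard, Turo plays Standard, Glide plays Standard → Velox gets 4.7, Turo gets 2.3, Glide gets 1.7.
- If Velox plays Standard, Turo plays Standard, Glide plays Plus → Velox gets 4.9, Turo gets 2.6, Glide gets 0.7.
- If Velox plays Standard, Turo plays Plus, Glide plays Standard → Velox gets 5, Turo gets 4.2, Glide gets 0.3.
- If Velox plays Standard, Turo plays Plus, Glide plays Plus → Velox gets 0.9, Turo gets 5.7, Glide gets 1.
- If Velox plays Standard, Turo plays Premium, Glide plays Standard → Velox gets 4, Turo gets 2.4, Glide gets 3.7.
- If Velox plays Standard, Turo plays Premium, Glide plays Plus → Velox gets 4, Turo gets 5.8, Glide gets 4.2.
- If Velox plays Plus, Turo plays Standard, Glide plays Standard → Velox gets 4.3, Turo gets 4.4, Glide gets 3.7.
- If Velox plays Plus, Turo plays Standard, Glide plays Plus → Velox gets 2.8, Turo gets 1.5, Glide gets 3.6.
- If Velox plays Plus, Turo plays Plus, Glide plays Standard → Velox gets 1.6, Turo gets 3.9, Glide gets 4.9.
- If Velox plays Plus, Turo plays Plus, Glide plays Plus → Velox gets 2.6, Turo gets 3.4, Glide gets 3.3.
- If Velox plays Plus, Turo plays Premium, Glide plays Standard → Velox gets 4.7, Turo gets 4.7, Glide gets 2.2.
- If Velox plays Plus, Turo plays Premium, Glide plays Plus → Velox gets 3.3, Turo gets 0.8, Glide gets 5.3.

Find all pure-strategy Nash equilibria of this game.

(Standard, Premium, Plus)

(Standard, Standard, Standard): Turo can switch to Plus (2.3 → 4.2). Not NE.
(Standard, Standard, Plus): Turo can switch to Plus (2.6 → 5.7). Not NE.
(Standard, Plus, Standard): Glide can switch to Plus (0.3 → 1). Not NE.
(Standard, Plus, Plus): Velox can switch to Plus (0.9 → 2.6). Not NE.
(Standard, Premium, Standard): Velox can switch to Plus (4 → 4.7). Not NE.
(Standard, Premium, Plus): Velox gets 4, best alternative 3.3; Turo gets 5.8, best alternative 5.7; Glide gets 4.2, best alternative 3.7. No profitable deviation — NE.
(Plus, Standard, Standard): Velox can switch to Standard (4.3 → 4.7). Not NE.
(Plus, Standard, Plus): Velox can switch to Standard (2.8 → 4.9). Not NE.
(Plus, Plus, Standard): Velox can switch to Standard (1.6 → 5). Not NE.
(The remaining 3 profiles each have a profitable deviation by the same check.)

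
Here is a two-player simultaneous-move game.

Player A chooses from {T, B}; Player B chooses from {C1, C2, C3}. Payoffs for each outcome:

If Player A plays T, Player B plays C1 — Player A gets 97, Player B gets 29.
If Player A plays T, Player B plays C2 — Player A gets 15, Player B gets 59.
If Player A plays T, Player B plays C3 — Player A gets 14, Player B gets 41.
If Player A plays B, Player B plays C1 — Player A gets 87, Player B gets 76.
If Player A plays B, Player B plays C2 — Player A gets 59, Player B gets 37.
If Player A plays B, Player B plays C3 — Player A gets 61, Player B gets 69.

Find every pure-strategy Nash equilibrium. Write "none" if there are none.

No pure-strategy Nash equilibrium.

(T, C1): Player B can switch to C2 (29 → 59). Not NE.
(T, C2): Player A can switch to B (15 → 59). Not NE.
(T, C3): Player A can switch to B (14 → 61). Not NE.
(B, C1): Player A can switch to T (87 → 97). Not NE.
(B, C2): Player B can switch to C1 (37 → 76). Not NE.
(B, C3): Player B can switch to C1 (69 → 76). Not NE.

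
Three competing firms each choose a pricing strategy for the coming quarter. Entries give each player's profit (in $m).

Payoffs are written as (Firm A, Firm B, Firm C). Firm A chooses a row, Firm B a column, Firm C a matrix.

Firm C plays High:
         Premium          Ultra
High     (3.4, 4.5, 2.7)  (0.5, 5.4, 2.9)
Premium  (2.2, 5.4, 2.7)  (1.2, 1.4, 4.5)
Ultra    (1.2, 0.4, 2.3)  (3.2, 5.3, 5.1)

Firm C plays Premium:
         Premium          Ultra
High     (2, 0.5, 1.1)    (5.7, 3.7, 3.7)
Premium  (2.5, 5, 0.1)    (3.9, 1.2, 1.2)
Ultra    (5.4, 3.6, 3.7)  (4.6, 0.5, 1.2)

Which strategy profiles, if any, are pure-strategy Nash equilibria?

The pure Nash equilibria are (High, Ultra, Premium) and (Ultra, Premium, Premium) and (Ultra, Ultra, High).

Firm A against (Premium, High): payoffs 3.4, 2.2, 1.2 → best response High.
Firm A against (Premium, Premium): payoffs 2, 2.5, 5.4 → best response Ultra.
Firm A against (Ultra, High): payoffs 0.5, 1.2, 3.2 → best response Ultra.
Firm A against (Ultra, Premium): payoffs 5.7, 3.9, 4.6 → best response High.
Firm B against (High, High): payoffs 4.5, 5.4 → best response Ultra.
Firm B against (High, Premium): payoffs 0.5, 3.7 → best response Ultra.
Firm B against (Premium, High): payoffs 5.4, 1.4 → best response Premium.
Firm B against (Premium, Premium): payoffs 5, 1.2 → best response Premium.
Firm B against (Ultra, High): payoffs 0.4, 5.3 → best response Ultra.
Firm B against (Ultra, Premium): payoffs 3.6, 0.5 → best response Premium.
Firm C against (High, Premium): payoffs 2.7, 1.1 → best response High.
Firm C against (High, Ultra): payoffs 2.9, 3.7 → best response Premium.
Firm C against (Premium, Premium): payoffs 2.7, 0.1 → best response High.
Firm C against (Premium, Ultra): payoffs 4.5, 1.2 → best response High.
Firm C against (Ultra, Premium): payoffs 2.3, 3.7 → best response Premium.
Firm C against (Ultra, Ultra): payoffs 5.1, 1.2 → best response High.
Mutual best responses: (High, Ultra, Premium); (Ultra, Premium, Premium); (Ultra, Ultra, High).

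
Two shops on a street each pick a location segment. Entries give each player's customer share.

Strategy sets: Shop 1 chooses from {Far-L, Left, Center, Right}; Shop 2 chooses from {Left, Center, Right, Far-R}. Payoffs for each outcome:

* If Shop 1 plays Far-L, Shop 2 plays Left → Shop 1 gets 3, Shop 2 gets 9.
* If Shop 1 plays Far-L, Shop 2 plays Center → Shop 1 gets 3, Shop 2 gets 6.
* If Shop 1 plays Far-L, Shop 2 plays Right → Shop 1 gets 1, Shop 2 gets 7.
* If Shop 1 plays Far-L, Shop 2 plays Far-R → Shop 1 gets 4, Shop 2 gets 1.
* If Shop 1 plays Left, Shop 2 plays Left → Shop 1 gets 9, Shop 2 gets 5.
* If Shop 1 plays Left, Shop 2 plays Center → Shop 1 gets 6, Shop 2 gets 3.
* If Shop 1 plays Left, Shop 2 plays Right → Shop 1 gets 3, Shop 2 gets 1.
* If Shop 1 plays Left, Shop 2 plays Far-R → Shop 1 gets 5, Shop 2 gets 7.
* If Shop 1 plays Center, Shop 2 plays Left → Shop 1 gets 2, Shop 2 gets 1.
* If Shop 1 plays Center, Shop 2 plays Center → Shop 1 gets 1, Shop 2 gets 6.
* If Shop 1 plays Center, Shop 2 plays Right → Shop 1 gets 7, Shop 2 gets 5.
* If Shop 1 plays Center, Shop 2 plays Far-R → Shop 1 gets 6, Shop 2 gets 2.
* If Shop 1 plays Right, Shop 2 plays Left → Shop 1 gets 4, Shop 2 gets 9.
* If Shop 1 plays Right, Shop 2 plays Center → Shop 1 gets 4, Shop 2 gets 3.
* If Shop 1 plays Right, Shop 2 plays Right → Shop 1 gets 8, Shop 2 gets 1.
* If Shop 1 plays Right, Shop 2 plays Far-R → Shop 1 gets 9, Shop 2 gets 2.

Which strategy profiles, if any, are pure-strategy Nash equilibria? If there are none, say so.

Shop 1 against Left: payoffs 3, 9, 2, 4 → best response Left.
Shop 1 against Center: payoffs 3, 6, 1, 4 → best response Left.
Shop 1 against Right: payoffs 1, 3, 7, 8 → best response Right.
Shop 1 against Far-R: payoffs 4, 5, 6, 9 → best response Right.
Shop 2 against Far-L: payoffs 9, 6, 7, 1 → best response Left.
Shop 2 against Left: payoffs 5, 3, 1, 7 → best response Far-R.
Shop 2 against Center: payoffs 1, 6, 5, 2 → best response Center.
Shop 2 against Right: payoffs 9, 3, 1, 2 → best response Left.
No profile is a mutual best response for all players.

none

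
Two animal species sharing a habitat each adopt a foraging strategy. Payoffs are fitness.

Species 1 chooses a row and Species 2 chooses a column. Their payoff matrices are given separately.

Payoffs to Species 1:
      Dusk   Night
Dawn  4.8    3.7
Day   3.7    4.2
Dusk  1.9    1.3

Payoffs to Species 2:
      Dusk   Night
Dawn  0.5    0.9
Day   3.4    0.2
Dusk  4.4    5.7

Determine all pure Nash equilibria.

(Dawn, Dusk): Species 2 can switch to Night (0.5 → 0.9). Not NE.
(Dawn, Night): Species 1 can switch to Day (3.7 → 4.2). Not NE.
(Day, Dusk): Species 1 can switch to Dawn (3.7 → 4.8). Not NE.
(Day, Night): Species 2 can switch to Dusk (0.2 → 3.4). Not NE.
(Dusk, Dusk): Species 1 can switch to Dawn (1.9 → 4.8). Not NE.
(Dusk, Night): Species 1 can switch to Dawn (1.3 → 3.7). Not NE.

No pure-strategy Nash equilibrium.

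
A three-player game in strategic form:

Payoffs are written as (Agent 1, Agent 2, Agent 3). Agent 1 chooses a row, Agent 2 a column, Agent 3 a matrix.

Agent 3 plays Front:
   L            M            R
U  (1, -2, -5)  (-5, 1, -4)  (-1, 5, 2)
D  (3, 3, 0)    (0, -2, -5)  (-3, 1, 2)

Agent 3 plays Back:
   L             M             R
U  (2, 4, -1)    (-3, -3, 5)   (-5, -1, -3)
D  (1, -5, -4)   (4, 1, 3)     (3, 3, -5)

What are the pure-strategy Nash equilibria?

Pure-strategy Nash equilibria: (U, L, Back) and (U, R, Front) and (D, L, Front)

Agent 1 against (L, Front): payoffs 1, 3 → best response D.
Agent 1 against (L, Back): payoffs 2, 1 → best response U.
Agent 1 against (M, Front): payoffs -5, 0 → best response D.
Agent 1 against (M, Back): payoffs -3, 4 → best response D.
Agent 1 against (R, Front): payoffs -1, -3 → best response U.
Agent 1 against (R, Back): payoffs -5, 3 → best response D.
Agent 2 against (U, Front): payoffs -2, 1, 5 → best response R.
Agent 2 against (U, Back): payoffs 4, -3, -1 → best response L.
Agent 2 against (D, Front): payoffs 3, -2, 1 → best response L.
Agent 2 against (D, Back): payoffs -5, 1, 3 → best response R.
Agent 3 against (U, L): payoffs -5, -1 → best response Back.
Agent 3 against (U, M): payoffs -4, 5 → best response Back.
Agent 3 against (U, R): payoffs 2, -3 → best response Front.
Agent 3 against (D, L): payoffs 0, -4 → best response Front.
Agent 3 against (D, M): payoffs -5, 3 → best response Back.
Agent 3 against (D, R): payoffs 2, -5 → best response Front.
Mutual best responses: (U, L, Back); (U, R, Front); (D, L, Front).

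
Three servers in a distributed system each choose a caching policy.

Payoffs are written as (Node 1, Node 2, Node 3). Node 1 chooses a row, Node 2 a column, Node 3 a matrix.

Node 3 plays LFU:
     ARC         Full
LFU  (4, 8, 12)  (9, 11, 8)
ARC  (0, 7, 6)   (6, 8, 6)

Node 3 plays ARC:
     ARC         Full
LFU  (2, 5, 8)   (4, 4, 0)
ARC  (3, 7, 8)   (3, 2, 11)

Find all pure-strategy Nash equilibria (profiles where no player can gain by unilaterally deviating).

Mark each player's best response to every combination of opponents' strategies; a profile where every player is best-responding is a pure Nash equilibrium.
Node 1 against (ARC, LFU): payoffs 4, 0 → best response LFU.
Node 1 against (ARC, ARC): payoffs 2, 3 → best response ARC.
Node 1 against (Full, LFU): payoffs 9, 6 → best response LFU.
Node 1 against (Full, ARC): payoffs 4, 3 → best response LFU.
Node 2 against (LFU, LFU): payoffs 8, 11 → best response Full.
Node 2 against (LFU, ARC): payoffs 5, 4 → best response ARC.
Node 2 against (ARC, LFU): payoffs 7, 8 → best response Full.
Node 2 against (ARC, ARC): payoffs 7, 2 → best response ARC.
Node 3 against (LFU, ARC): payoffs 12, 8 → best response LFU.
Node 3 against (LFU, Full): payoffs 8, 0 → best response LFU.
Node 3 against (ARC, ARC): payoffs 6, 8 → best response ARC.
Node 3 against (ARC, Full): payoffs 6, 11 → best response ARC.
Mutual best responses: (LFU, Full, LFU); (ARC, ARC, ARC).

(LFU, Full, LFU), (ARC, ARC, ARC)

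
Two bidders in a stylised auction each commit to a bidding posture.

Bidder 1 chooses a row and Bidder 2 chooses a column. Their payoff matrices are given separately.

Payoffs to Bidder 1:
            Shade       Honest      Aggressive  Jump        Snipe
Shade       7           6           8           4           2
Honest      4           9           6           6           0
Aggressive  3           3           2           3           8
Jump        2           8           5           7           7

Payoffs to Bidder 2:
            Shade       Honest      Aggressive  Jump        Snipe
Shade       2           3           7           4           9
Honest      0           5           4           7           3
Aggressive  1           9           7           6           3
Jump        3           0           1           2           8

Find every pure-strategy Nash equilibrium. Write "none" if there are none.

This game has no pure Nash equilibrium.

For each player, find the best response to each opponent profile; mutual best responses are the pure NE.
Bidder 1 against Shade: payoffs 7, 4, 3, 2 → best response Shade.
Bidder 1 against Honest: payoffs 6, 9, 3, 8 → best response Honest.
Bidder 1 against Aggressive: payoffs 8, 6, 2, 5 → best response Shade.
Bidder 1 against Jump: payoffs 4, 6, 3, 7 → best response Jump.
Bidder 1 against Snipe: payoffs 2, 0, 8, 7 → best response Aggressive.
Bidder 2 against Shade: payoffs 2, 3, 7, 4, 9 → best response Snipe.
Bidder 2 against Honest: payoffs 0, 5, 4, 7, 3 → best response Jump.
Bidder 2 against Aggressive: payoffs 1, 9, 7, 6, 3 → best response Honest.
Bidder 2 against Jump: payoffs 3, 0, 1, 2, 8 → best response Snipe.
No profile is a mutual best response for all players.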